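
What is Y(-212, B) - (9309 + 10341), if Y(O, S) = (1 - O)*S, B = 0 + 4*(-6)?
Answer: -24762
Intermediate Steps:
B = -24 (B = 0 - 24 = -24)
Y(O, S) = S*(1 - O)
Y(-212, B) - (9309 + 10341) = -24*(1 - 1*(-212)) - (9309 + 10341) = -24*(1 + 212) - 1*19650 = -24*213 - 19650 = -5112 - 19650 = -24762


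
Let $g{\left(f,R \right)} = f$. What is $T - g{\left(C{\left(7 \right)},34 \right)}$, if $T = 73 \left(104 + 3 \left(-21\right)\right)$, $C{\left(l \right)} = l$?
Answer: $2986$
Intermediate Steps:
$T = 2993$ ($T = 73 \left(104 - 63\right) = 73 \cdot 41 = 2993$)
$T - g{\left(C{\left(7 \right)},34 \right)} = 2993 - 7 = 2986$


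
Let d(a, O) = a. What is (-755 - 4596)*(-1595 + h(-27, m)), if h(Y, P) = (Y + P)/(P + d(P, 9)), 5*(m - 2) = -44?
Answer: 579465141/68 ≈ 8.5216e+6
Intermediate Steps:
m = -34/5 (m = 2 + (⅕)*(-44) = 2 - 44/5 = -34/5 ≈ -6.8000)
h(Y, P) = (P + Y)/(2*P) (h(Y, P) = (Y + P)/(P + P) = (P + Y)/((2*P)) = (P + Y)*(1/(2*P)) = (P + Y)/(2*P))
(-755 - 4596)*(-1595 + h(-27, m)) = (-755 - 4596)*(-1595 + (-34/5 - 27)/(2*(-34/5))) = -5351*(-1595 + (½)*(-5/34)*(-169/5)) = -5351*(-1595 + 169/68) = -5351*(-108291/68) = 579465141/68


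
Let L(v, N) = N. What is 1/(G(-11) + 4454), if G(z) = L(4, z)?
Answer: 1/4443 ≈ 0.00022507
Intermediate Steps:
G(z) = z
1/(G(-11) + 4454) = 1/(-11 + 4454) = 1/4443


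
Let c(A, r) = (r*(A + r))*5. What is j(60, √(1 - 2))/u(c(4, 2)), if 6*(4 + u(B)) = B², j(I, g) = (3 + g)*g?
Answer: I*(3 + I)/596 ≈ -0.0016779 + 0.0050336*I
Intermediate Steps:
j(I, g) = g*(3 + g)
c(A, r) = 5*r*(A + r)
u(B) = -4 + B²/6
j(60, √(1 - 2))/u(c(4, 2)) = (√(1 - 2)*(3 + √(1 - 2)))/(-4 + (5*2*(4 + 2))²/6) = (√(-1)*(3 + √(-1)))/(-4 + (5*2*6)²/6) = (I*(3 + I))/(-4 + (⅙)*60²) = (I*(3 + I))/(-4 + (⅙)*3600) = (I*(3 + I))/(-4 + 600) = (I*(3 + I))/596 = (I*(3 + I))*(1/596) = I*(3 + I)/596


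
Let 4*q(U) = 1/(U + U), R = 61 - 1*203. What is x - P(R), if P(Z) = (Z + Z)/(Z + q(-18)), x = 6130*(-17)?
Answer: -2131031186/20449 ≈ -1.0421e+5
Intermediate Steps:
R = -142 (R = 61 - 203 = -142)
x = -104210
q(U) = 1/(8*U) (q(U) = 1/(4*(U + U)) = 1/(4*((2*U))) = (1/(2*U))/4 = 1/(8*U))
P(Z) = 2*Z/(-1/144 + Z) (P(Z) = (Z + Z)/(Z + (⅛)/(-18)) = (2*Z)/(Z + (⅛)*(-1/18)) = (2*Z)/(Z - 1/144) = (2*Z)/(-1/144 + Z) = 2*Z/(-1/144 + Z))
x - P(R) = -104210 - 288*(-142)/(-1 + 144*(-142)) = -104210 - 288*(-142)/(-1 - 20448) = -104210 - 288*(-142)/(-20449) = -104210 - 288*(-142)*(-1)/20449 = -104210 - 1*40896/20449 = -104210 - 40896/20449 = -2131031186/20449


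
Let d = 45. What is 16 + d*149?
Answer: 6721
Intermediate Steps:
16 + d*149 = 16 + 45*149 = 16 + 6705 = 6721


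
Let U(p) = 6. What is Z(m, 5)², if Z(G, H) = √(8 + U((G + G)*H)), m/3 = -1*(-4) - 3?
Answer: 14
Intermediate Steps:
m = 3 (m = 3*(-1*(-4) - 3) = 3*(4 - 3) = 3*1 = 3)
Z(G, H) = √14 (Z(G, H) = √(8 + 6) = √14)
Z(m, 5)² = (√14)² = 14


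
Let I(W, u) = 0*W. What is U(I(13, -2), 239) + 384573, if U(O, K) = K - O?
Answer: 384812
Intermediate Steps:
I(W, u) = 0
U(I(13, -2), 239) + 384573 = (239 - 1*0) + 384573 = (239 + 0) + 384573 = 239 + 384573 = 384812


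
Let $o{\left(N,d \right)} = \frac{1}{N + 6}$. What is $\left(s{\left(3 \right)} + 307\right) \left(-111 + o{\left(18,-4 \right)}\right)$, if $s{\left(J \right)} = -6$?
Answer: $- \frac{801563}{24} \approx -33398.0$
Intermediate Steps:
$o{\left(N,d \right)} = \frac{1}{6 + N}$
$\left(s{\left(3 \right)} + 307\right) \left(-111 + o{\left(18,-4 \right)}\right) = \left(-6 + 307\right) \left(-111 + \frac{1}{6 + 18}\right) = 301 \left(-111 + \frac{1}{24}\right) = 301 \left(- \frac{2663}{24}\right) = - \frac{801563}{24}$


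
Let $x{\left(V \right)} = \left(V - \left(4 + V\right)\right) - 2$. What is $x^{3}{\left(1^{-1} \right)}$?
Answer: $-216$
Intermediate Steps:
$x{\left(V \right)} = -6$ ($x{\left(V \right)} = -4 - 2 = -6$)
$x^{3}{\left(1^{-1} \right)} = \left(-6\right)^{3} = -216$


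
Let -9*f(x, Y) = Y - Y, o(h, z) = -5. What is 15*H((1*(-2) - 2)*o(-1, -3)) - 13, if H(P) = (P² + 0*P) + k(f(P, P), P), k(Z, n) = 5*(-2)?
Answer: 5837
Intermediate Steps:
f(x, Y) = 0 (f(x, Y) = -(Y - Y)/9 = -⅑*0 = 0)
k(Z, n) = -10
H(P) = -10 + P² (H(P) = (P² + 0*P) - 10 = (P² + 0) - 10 = P² - 10 = -10 + P²)
15*H((1*(-2) - 2)*o(-1, -3)) - 13 = 15*(-10 + ((1*(-2) - 2)*(-5))²) - 13 = 15*(-10 + ((-2 - 2)*(-5))²) - 13 = 15*(-10 + (-4*(-5))²) - 13 = 15*(-10 + 20²) - 13 = 15*(-10 + 400) - 13 = 15*390 - 13 = 5850 - 13 = 5837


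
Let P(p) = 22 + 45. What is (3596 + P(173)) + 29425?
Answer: 33088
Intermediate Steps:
P(p) = 67
(3596 + P(173)) + 29425 = (3596 + 67) + 29425 = 3663 + 29425 = 33088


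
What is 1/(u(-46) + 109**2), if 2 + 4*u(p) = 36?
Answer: 2/23779 ≈ 8.4108e-5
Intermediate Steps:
u(p) = 17/2 (u(p) = -1/2 + (1/4)*36 = -1/2 + 9 = 17/2)
1/(u(-46) + 109**2) = 1/(17/2 + 109**2) = 1/(17/2 + 11881) = 1/(23779/2) = 2/23779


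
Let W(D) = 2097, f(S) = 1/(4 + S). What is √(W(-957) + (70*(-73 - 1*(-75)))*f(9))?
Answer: √356213/13 ≈ 45.910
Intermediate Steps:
√(W(-957) + (70*(-73 - 1*(-75)))*f(9)) = √(2097 + (70*(-73 - 1*(-75)))/(4 + 9)) = √(2097 + (70*(-73 + 75))/13) = √(2097 + (70*2)*(1/13)) = √(2097 + 140*(1/13)) = √(2097 + 140/13) = √(27401/13) = √356213/13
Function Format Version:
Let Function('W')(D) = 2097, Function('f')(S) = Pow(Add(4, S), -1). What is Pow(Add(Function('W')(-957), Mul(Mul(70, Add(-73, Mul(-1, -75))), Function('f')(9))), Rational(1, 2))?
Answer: Mul(Rational(1, 13), Pow(356213, Rational(1, 2))) ≈ 45.910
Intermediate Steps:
Pow(Add(Function('W')(-957), Mul(Mul(70, Add(-73, Mul(-1, -75))), Function('f')(9))), Rational(1, 2)) = Pow(Add(2097, Mul(Mul(70, Add(-73, Mul(-1, -75))), Pow(Add(4, 9), -1))), Rational(1, 2)) = Pow(Add(2097, Mul(Mul(70, Add(-73, 75)), Pow(13, -1))), Rational(1, 2)) = Pow(Add(2097, Mul(Mul(70, 2), Rational(1, 13))), Rational(1, 2)) = Pow(Add(2097, Mul(140, Rational(1, 13))), Rational(1, 2)) = Pow(Add(2097, Rational(140, 13)), Rational(1, 2)) = Pow(Rational(27401, 13), Rational(1, 2)) = Mul(Rational(1, 13), Pow(356213, Rational(1, 2)))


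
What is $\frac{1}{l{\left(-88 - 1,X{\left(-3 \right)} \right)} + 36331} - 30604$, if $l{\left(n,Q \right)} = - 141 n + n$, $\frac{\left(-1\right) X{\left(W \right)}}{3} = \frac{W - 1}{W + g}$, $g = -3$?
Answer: $- \frac{1493199763}{48791} \approx -30604.0$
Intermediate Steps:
$X{\left(W \right)} = - \frac{3 \left(-1 + W\right)}{-3 + W}$ ($X{\left(W \right)} = - 3 \frac{W - 1}{W - 3} = - 3 \frac{-1 + W}{-3 + W} = - \frac{3 \left(-1 + W\right)}{-3 + W}$)
$l{\left(n,Q \right)} = - 140 n$
$\frac{1}{l{\left(-88 - 1,X{\left(-3 \right)} \right)} + 36331} - 30604 = \frac{1}{- 140 \left(-88 - 1\right) + 36331} - 30604 = \frac{1}{\left(-140\right) \left(-89\right) + 36331} - 30604 = \frac{1}{12460 + 36331} - 30604 = \frac{1}{48791} - 30604 = - \frac{1493199763}{48791}$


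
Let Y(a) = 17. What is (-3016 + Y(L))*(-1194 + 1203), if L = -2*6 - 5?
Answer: -26991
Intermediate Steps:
L = -17 (L = -12 - 5 = -17)
(-3016 + Y(L))*(-1194 + 1203) = (-3016 + 17)*(-1194 + 1203) = -2999*9 = -26991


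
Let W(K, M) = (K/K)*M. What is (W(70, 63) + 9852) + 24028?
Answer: 33943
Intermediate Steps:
W(K, M) = M (W(K, M) = 1*M = M)
(W(70, 63) + 9852) + 24028 = (63 + 9852) + 24028 = 9915 + 24028 = 33943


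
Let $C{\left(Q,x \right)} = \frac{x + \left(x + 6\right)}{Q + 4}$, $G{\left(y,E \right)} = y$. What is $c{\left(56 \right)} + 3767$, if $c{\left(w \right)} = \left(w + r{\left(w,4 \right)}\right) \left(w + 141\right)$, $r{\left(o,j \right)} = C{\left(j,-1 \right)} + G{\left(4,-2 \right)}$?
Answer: $\frac{31371}{2} \approx 15686.0$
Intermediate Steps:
$C{\left(Q,x \right)} = \frac{6 + 2 x}{4 + Q}$ ($C{\left(Q,x \right)} = \frac{x + \left(6 + x\right)}{4 + Q} = \frac{6 + 2 x}{4 + Q}$)
$r{\left(o,j \right)} = 4 + \frac{4}{4 + j}$ ($r{\left(o,j \right)} = \frac{2 \left(3 - 1\right)}{4 + j} + 4 = 2 \frac{1}{4 + j} 2 + 4 = \frac{4}{4 + j} + 4 = 4 + \frac{4}{4 + j}$)
$c{\left(w \right)} = \left(141 + w\right) \left(\frac{9}{2} + w\right)$ ($c{\left(w \right)} = \left(w + \frac{4 \left(5 + 4\right)}{4 + 4}\right) \left(w + 141\right) = \left(w + 4 \cdot \frac{1}{8} \cdot 9\right) \left(141 + w\right) = \left(w + \frac{9}{2}\right) \left(141 + w\right) = \left(\frac{9}{2} + w\right) \left(141 + w\right) = \left(141 + w\right) \left(\frac{9}{2} + w\right)$)
$c{\left(56 \right)} + 3767 = \left(\frac{1269}{2} + 56^{2} + \frac{291}{2} \cdot 56\right) + 3767 = \left(\frac{1269}{2} + 3136 + 8148\right) + 3767 = \frac{23837}{2} + 3767 = \frac{31371}{2}$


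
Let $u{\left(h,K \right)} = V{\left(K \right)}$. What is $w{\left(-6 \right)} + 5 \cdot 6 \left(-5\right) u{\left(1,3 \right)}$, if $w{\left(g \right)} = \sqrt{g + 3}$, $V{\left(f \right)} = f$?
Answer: $-450 + i \sqrt{3} \approx -450.0 + 1.732 i$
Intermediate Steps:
$u{\left(h,K \right)} = K$
$w{\left(g \right)} = \sqrt{3 + g}$
$w{\left(-6 \right)} + 5 \cdot 6 \left(-5\right) u{\left(1,3 \right)} = \sqrt{3 - 6} + 5 \cdot 6 \left(-5\right) 3 = \sqrt{-3} + 30 \left(-5\right) 3 = i \sqrt{3} - 450 = -450 + i \sqrt{3}$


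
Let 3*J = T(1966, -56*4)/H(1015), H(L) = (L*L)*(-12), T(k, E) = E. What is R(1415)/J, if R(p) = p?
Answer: 1874273625/8 ≈ 2.3428e+8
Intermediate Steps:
H(L) = -12*L² (H(L) = L²*(-12) = -12*L²)
J = 8/1324575 (J = ((-56*4)/((-12*1015²)))/3 = (-224/((-12*1030225)))/3 = (-224/(-12362700))/3 = (-224*(-1/12362700))/3 = (⅓)*(8/441525) = 8/1324575 ≈ 6.0397e-6)
R(1415)/J = 1415/(8/1324575) = 1415*(1324575/8) = 1874273625/8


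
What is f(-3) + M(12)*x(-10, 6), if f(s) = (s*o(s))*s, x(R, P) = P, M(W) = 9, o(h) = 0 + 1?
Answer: 63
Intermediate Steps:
o(h) = 1
f(s) = s² (f(s) = (s*1)*s = s*s = s²)
f(-3) + M(12)*x(-10, 6) = (-3)² + 9*6 = 9 + 54 = 63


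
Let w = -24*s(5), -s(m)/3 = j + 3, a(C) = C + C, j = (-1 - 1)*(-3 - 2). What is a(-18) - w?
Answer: -972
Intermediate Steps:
j = 10 (j = -2*(-5) = 10)
a(C) = 2*C
s(m) = -39 (s(m) = -3*(10 + 3) = -3*13 = -39)
w = 936 (w = -24*(-39) = 936)
a(-18) - w = 2*(-18) - 1*936 = -36 - 936 = -972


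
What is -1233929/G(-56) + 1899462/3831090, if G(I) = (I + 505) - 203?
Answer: -787804297493/157074690 ≈ -5015.5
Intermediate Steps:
G(I) = 302 + I (G(I) = (505 + I) - 203 = 302 + I)
-1233929/G(-56) + 1899462/3831090 = -1233929/(302 - 56) + 1899462/3831090 = -1233929/246 + 1899462*(1/3831090) = -1233929*1/246 + 316577/638515 = -1233929/246 + 316577/638515 = -787804297493/157074690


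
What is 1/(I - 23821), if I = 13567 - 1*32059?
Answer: -1/42313 ≈ -2.3633e-5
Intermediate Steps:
I = -18492 (I = 13567 - 32059 = -18492)
1/(I - 23821) = 1/(-18492 - 23821) = 1/(-42313) = -1/42313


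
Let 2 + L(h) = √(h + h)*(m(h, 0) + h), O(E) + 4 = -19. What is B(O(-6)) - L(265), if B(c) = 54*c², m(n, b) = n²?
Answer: 28568 - 70490*√530 ≈ -1.5942e+6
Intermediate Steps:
O(E) = -23 (O(E) = -4 - 19 = -23)
L(h) = -2 + √2*√h*(h + h²) (L(h) = -2 + √(h + h)*(h² + h) = -2 + √(2*h)*(h + h²) = -2 + (√2*√h)*(h + h²) = -2 + √2*√h*(h + h²))
B(O(-6)) - L(265) = 54*(-23)² - (-2 + √2*265^(3/2) + √2*265^(5/2)) = 54*529 - (-2 + √2*(265*√265) + √2*(70225*√265)) = 28566 - (-2 + 265*√530 + 70225*√530) = 28566 - (-2 + 70490*√530) = 28566 + (2 - 70490*√530) = 28568 - 70490*√530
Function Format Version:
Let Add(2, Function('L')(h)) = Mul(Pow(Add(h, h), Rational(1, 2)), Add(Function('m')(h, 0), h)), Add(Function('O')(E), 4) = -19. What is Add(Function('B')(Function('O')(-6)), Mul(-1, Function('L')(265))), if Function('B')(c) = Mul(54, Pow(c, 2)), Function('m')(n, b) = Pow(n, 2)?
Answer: Add(28568, Mul(-70490, Pow(530, Rational(1, 2)))) ≈ -1.5942e+6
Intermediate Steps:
Function('O')(E) = -23 (Function('O')(E) = Add(-4, -19) = -23)
Function('L')(h) = Add(-2, Mul(Pow(2, Rational(1, 2)), Pow(h, Rational(1, 2)), Add(h, Pow(h, 2)))) (Function('L')(h) = Add(-2, Mul(Pow(Add(h, h), Rational(1, 2)), Add(Pow(h, 2), h))) = Add(-2, Mul(Pow(Mul(2, h), Rational(1, 2)), Add(h, Pow(h, 2)))) = Add(-2, Mul(Mul(Pow(2, Rational(1, 2)), Pow(h, Rational(1, 2))), Add(h, Pow(h, 2)))) = Add(-2, Mul(Pow(2, Rational(1, 2)), Pow(h, Rational(1, 2)), Add(h, Pow(h, 2)))))
Add(Function('B')(Function('O')(-6)), Mul(-1, Function('L')(265))) = Add(Mul(54, Pow(-23, 2)), Mul(-1, Add(-2, Mul(Pow(2, Rational(1, 2)), Pow(265, Rational(3, 2))), Mul(Pow(2, Rational(1, 2)), Pow(265, Rational(5, 2)))))) = Add(Mul(54, 529), Mul(-1, Add(-2, Mul(Pow(2, Rational(1, 2)), Mul(265, Pow(265, Rational(1, 2)))), Mul(Pow(2, Rational(1, 2)), Mul(70225, Pow(265, Rational(1, 2))))))) = Add(28566, Mul(-1, Add(-2, Mul(265, Pow(530, Rational(1, 2))), Mul(70225, Pow(530, Rational(1, 2)))))) = Add(28566, Mul(-1, Add(-2, Mul(70490, Pow(530, Rational(1, 2)))))) = Add(28566, Add(2, Mul(-70490, Pow(530, Rational(1, 2))))) = Add(28568, Mul(-70490, Pow(530, Rational(1, 2))))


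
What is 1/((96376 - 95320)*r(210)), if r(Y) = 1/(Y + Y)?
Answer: 35/88 ≈ 0.39773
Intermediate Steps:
r(Y) = 1/(2*Y)
1/((96376 - 95320)*r(210)) = 1/((96376 - 95320)*(((1/2)/210))) = 1/(1056*(((1/2)*(1/210)))) = 1/(1056*(1/420)) = (1/1056)*420 = 35/88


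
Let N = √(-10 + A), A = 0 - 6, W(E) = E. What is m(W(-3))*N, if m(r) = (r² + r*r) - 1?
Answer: 68*I ≈ 68.0*I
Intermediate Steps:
m(r) = -1 + 2*r² (m(r) = (r² + r²) - 1 = 2*r² - 1 = -1 + 2*r²)
A = -6
N = 4*I (N = √(-10 - 6) = √(-16) = 4*I ≈ 4.0*I)
m(W(-3))*N = (-1 + 2*(-3)²)*(4*I) = (-1 + 2*9)*(4*I) = (-1 + 18)*(4*I) = 17*(4*I) = 68*I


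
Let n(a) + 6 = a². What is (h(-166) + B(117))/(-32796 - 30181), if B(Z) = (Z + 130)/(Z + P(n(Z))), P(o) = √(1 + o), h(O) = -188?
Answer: -27959/314885 + 494*√3421/314885 ≈ 0.0029685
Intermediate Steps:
n(a) = -6 + a²
B(Z) = (130 + Z)/(Z + √(-5 + Z²)) (B(Z) = (Z + 130)/(Z + √(1 + (-6 + Z²))) = (130 + Z)/(Z + √(-5 + Z²)))
(h(-166) + B(117))/(-32796 - 30181) = (-188 + (130 + 117)/(117 + √(-5 + 117²)))/(-32796 - 30181) = (-188 + 247/(117 + √(-5 + 13689)))/(-62977) = (-188 + 247/(117 + √13684))*(-1/62977) = (-188 + 247/(117 + 2*√3421))*(-1/62977) = 188/62977 - 247/(62977*(117 + 2*√3421))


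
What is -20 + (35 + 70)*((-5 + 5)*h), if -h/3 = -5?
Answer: -20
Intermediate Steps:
h = 15 (h = -3*(-5) = 15)
-20 + (35 + 70)*((-5 + 5)*h) = -20 + (35 + 70)*((-5 + 5)*15) = -20 + 105*(0*15) = -20 + 105*0 = -20 + 0 = -20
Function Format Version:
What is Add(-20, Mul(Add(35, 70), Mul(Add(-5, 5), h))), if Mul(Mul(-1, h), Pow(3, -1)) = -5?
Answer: -20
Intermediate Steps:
h = 15 (h = Mul(-3, -5) = 15)
Add(-20, Mul(Add(35, 70), Mul(Add(-5, 5), h))) = Add(-20, Mul(Add(35, 70), Mul(Add(-5, 5), 15))) = Add(-20, Mul(105, Mul(0, 15))) = Add(-20, Mul(105, 0)) = Add(-20, 0) = -20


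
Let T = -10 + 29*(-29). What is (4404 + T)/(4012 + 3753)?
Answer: 3553/7765 ≈ 0.45757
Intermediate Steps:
T = -851 (T = -10 - 841 = -851)
(4404 + T)/(4012 + 3753) = (4404 - 851)/(4012 + 3753) = 3553/7765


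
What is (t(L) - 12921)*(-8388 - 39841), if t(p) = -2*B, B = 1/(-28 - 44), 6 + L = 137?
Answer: 22433960495/36 ≈ 6.2317e+8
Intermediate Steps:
L = 131 (L = -6 + 137 = 131)
B = -1/72 (B = 1/(-72) = -1/72 ≈ -0.013889)
t(p) = 1/36 (t(p) = -2*(-1/72) = 1/36)
(t(L) - 12921)*(-8388 - 39841) = (1/36 - 12921)*(-8388 - 39841) = -465155/36*(-48229) = 22433960495/36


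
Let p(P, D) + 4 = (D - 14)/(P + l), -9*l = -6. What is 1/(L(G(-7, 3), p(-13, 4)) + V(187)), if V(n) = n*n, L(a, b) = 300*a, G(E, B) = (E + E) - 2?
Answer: 1/30169 ≈ 3.3147e-5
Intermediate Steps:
l = ⅔ (l = -⅑*(-6) = ⅔ ≈ 0.66667)
G(E, B) = -2 + 2*E (G(E, B) = 2*E - 2 = -2 + 2*E)
p(P, D) = -4 + (-14 + D)/(⅔ + P) (p(P, D) = -4 + (D - 14)/(P + ⅔) = -4 + (-14 + D)/(⅔ + P))
V(n) = n²
1/(L(G(-7, 3), p(-13, 4)) + V(187)) = 1/(300*(-2 + 2*(-7)) + 187²) = 1/(300*(-2 - 14) + 34969) = 1/(300*(-16) + 34969) = 1/(-4800 + 34969) = 1/30169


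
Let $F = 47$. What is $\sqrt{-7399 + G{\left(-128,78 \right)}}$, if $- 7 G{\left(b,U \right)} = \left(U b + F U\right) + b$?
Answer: $\frac{i \sqrt{317429}}{7} \approx 80.487 i$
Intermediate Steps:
$G{\left(b,U \right)} = - \frac{47 U}{7} - \frac{b}{7} - \frac{U b}{7}$ ($G{\left(b,U \right)} = - \frac{\left(U b + 47 U\right) + b}{7} = - \frac{\left(47 U + U b\right) + b}{7} = - \frac{b + 47 U + U b}{7} = - \frac{47 U}{7} - \frac{b}{7} - \frac{U b}{7}$)
$\sqrt{-7399 + G{\left(-128,78 \right)}} = \sqrt{-7399 - \left(\frac{3538}{7} - \frac{9984}{7}\right)} = \sqrt{-7399 + \left(- \frac{3666}{7} + \frac{128}{7} + \frac{9984}{7}\right)} = \sqrt{-7399 + \frac{6446}{7}} = \sqrt{- \frac{45347}{7}} = \frac{i \sqrt{317429}}{7}$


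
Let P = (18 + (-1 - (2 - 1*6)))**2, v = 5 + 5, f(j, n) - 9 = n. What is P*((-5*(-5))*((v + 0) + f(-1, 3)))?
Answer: 242550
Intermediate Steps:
f(j, n) = 9 + n
v = 10
P = 441 (P = (18 + (-1 - (2 - 6)))**2 = (18 + (-1 - 1*(-4)))**2 = (18 + (-1 + 4))**2 = (18 + 3)**2 = 21**2 = 441)
P*((-5*(-5))*((v + 0) + f(-1, 3))) = 441*((-5*(-5))*((10 + 0) + (9 + 3))) = 441*(25*(10 + 12)) = 441*(25*22) = 441*550 = 242550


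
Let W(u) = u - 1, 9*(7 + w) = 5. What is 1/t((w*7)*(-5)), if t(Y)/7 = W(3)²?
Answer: 1/28 ≈ 0.035714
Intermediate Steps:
w = -58/9 (w = -7 + (⅑)*5 = -7 + 5/9 = -58/9 ≈ -6.4444)
W(u) = -1 + u
t(Y) = 28 (t(Y) = 7*(-1 + 3)² = 7*2² = 7*4 = 28)
1/t((w*7)*(-5)) = 1/28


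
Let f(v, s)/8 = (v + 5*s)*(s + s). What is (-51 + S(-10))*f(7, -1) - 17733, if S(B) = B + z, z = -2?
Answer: -15717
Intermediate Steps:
f(v, s) = 16*s*(v + 5*s) (f(v, s) = 8*((v + 5*s)*(s + s)) = 8*((v + 5*s)*(2*s)) = 8*(2*s*(v + 5*s)) = 16*s*(v + 5*s))
S(B) = -2 + B (S(B) = B - 2 = -2 + B)
(-51 + S(-10))*f(7, -1) - 17733 = (-51 + (-2 - 10))*(16*(-1)*(7 + 5*(-1))) - 17733 = (-51 - 12)*(16*(-1)*(7 - 5)) - 17733 = -1008*(-1)*2 - 17733 = -63*(-32) - 17733 = 2016 - 17733 = -15717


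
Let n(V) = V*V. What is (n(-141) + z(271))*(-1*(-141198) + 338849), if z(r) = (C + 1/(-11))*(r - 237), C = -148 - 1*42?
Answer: 70853497059/11 ≈ 6.4412e+9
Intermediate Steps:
C = -190 (C = -148 - 42 = -190)
n(V) = V²
z(r) = 495567/11 - 2091*r/11 (z(r) = (-190 + 1/(-11))*(r - 237) = (-190 - 1/11)*(-237 + r) = -2091*(-237 + r)/11 = 495567/11 - 2091*r/11)
(n(-141) + z(271))*(-1*(-141198) + 338849) = ((-141)² + (495567/11 - 2091/11*271))*(-1*(-141198) + 338849) = (19881 + (495567/11 - 566661/11))*(141198 + 338849) = (19881 - 71094/11)*480047 = (147597/11)*480047 = 70853497059/11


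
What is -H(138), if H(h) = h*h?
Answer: -19044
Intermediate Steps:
H(h) = h²
-H(138) = -1*138² = -1*19044 = -19044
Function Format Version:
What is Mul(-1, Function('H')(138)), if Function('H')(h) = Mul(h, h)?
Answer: -19044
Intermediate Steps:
Function('H')(h) = Pow(h, 2)
Mul(-1, Function('H')(138)) = Mul(-1, Pow(138, 2)) = Mul(-1, 19044) = -19044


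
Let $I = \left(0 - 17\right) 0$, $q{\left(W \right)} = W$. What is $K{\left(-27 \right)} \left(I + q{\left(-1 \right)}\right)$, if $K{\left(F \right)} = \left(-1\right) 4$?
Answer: $4$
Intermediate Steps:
$K{\left(F \right)} = -4$
$I = 0$ ($I = \left(-17\right) 0 = 0$)
$K{\left(-27 \right)} \left(I + q{\left(-1 \right)}\right) = - 4 \left(0 - 1\right) = \left(-4\right) \left(-1\right) = 4$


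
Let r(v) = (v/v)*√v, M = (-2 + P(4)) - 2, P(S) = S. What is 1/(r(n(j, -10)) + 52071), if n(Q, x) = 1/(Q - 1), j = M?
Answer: 52071/2711389042 - I/2711389042 ≈ 1.9205e-5 - 3.6881e-10*I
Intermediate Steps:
M = 0 (M = (-2 + 4) - 2 = 2 - 2 = 0)
j = 0
n(Q, x) = 1/(-1 + Q)
r(v) = √v (r(v) = 1*√v = √v)
1/(r(n(j, -10)) + 52071) = 1/(√(1/(-1 + 0)) + 52071) = 1/(√(1/(-1)) + 52071) = 1/(√(-1) + 52071) = 1/(I + 52071) = 1/(52071 + I) = (52071 - I)/2711389042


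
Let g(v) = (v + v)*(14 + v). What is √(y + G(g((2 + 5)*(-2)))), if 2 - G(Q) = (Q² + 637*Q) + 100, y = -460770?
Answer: 58*I*√137 ≈ 678.87*I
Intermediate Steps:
g(v) = 2*v*(14 + v) (g(v) = (2*v)*(14 + v) = 2*v*(14 + v))
G(Q) = -98 - Q² - 637*Q (G(Q) = 2 - ((Q² + 637*Q) + 100) = 2 - (100 + Q² + 637*Q) = 2 + (-100 - Q² - 637*Q) = -98 - Q² - 637*Q)
√(y + G(g((2 + 5)*(-2)))) = √(-460770 + (-98 - (2*((2 + 5)*(-2))*(14 + (2 + 5)*(-2)))² - 1274*(2 + 5)*(-2)*(14 + (2 + 5)*(-2)))) = √(-460770 + (-98 - (2*(7*(-2))*(14 + 7*(-2)))² - 1274*7*(-2)*(14 + 7*(-2)))) = √(-460770 + (-98 - (2*(-14)*(14 - 14))² - 1274*(-14)*(14 - 14))) = √(-460770 + (-98 - (2*(-14)*0)² - 1274*(-14)*0)) = √(-460770 + (-98 - 1*0² - 637*0)) = √(-460770 + (-98 - 1*0 + 0)) = √(-460770 + (-98 + 0 + 0)) = √(-460770 - 98) = √(-460868) = 58*I*√137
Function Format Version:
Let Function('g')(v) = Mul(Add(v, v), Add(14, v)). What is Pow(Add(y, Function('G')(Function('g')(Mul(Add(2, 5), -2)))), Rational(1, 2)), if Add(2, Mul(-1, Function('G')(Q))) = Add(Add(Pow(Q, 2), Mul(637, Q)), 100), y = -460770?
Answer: Mul(58, I, Pow(137, Rational(1, 2))) ≈ Mul(678.87, I)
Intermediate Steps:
Function('g')(v) = Mul(2, v, Add(14, v)) (Function('g')(v) = Mul(Mul(2, v), Add(14, v)) = Mul(2, v, Add(14, v)))
Function('G')(Q) = Add(-98, Mul(-1, Pow(Q, 2)), Mul(-637, Q)) (Function('G')(Q) = Add(2, Mul(-1, Add(Add(Pow(Q, 2), Mul(637, Q)), 100))) = Add(2, Mul(-1, Add(100, Pow(Q, 2), Mul(637, Q)))) = Add(2, Add(-100, Mul(-1, Pow(Q, 2)), Mul(-637, Q))) = Add(-98, Mul(-1, Pow(Q, 2)), Mul(-637, Q)))
Pow(Add(y, Function('G')(Function('g')(Mul(Add(2, 5), -2)))), Rational(1, 2)) = Pow(Add(-460770, Add(-98, Mul(-1, Pow(Mul(2, Mul(Add(2, 5), -2), Add(14, Mul(Add(2, 5), -2))), 2)), Mul(-637, Mul(2, Mul(Add(2, 5), -2), Add(14, Mul(Add(2, 5), -2)))))), Rational(1, 2)) = Pow(Add(-460770, Add(-98, Mul(-1, Pow(Mul(2, Mul(7, -2), Add(14, Mul(7, -2))), 2)), Mul(-637, Mul(2, Mul(7, -2), Add(14, Mul(7, -2)))))), Rational(1, 2)) = Pow(Add(-460770, Add(-98, Mul(-1, Pow(Mul(2, -14, Add(14, -14)), 2)), Mul(-637, Mul(2, -14, Add(14, -14))))), Rational(1, 2)) = Pow(Add(-460770, Add(-98, Mul(-1, Pow(Mul(2, -14, 0), 2)), Mul(-637, Mul(2, -14, 0)))), Rational(1, 2)) = Pow(Add(-460770, Add(-98, Mul(-1, Pow(0, 2)), Mul(-637, 0))), Rational(1, 2)) = Pow(Add(-460770, Add(-98, Mul(-1, 0), 0)), Rational(1, 2)) = Pow(Add(-460770, Add(-98, 0, 0)), Rational(1, 2)) = Pow(Add(-460770, -98), Rational(1, 2)) = Pow(-460868, Rational(1, 2)) = Mul(58, I, Pow(137, Rational(1, 2)))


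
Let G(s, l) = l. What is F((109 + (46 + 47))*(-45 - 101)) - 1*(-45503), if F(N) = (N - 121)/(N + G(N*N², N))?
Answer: 2683978565/58984 ≈ 45504.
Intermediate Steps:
F(N) = (-121 + N)/(2*N) (F(N) = (N - 121)/(N + N) = (-121 + N)/((2*N)) = (-121 + N)*(1/(2*N)) = (-121 + N)/(2*N))
F((109 + (46 + 47))*(-45 - 101)) - 1*(-45503) = (-121 + (109 + (46 + 47))*(-45 - 101))/(2*(((109 + (46 + 47))*(-45 - 101)))) - 1*(-45503) = (-121 + (109 + 93)*(-146))/(2*(((109 + 93)*(-146)))) + 45503 = (-121 + 202*(-146))/(2*((202*(-146)))) + 45503 = (½)*(-121 - 29492)/(-29492) + 45503 = (½)*(-1/29492)*(-29613) + 45503 = 29613/58984 + 45503 = 2683978565/58984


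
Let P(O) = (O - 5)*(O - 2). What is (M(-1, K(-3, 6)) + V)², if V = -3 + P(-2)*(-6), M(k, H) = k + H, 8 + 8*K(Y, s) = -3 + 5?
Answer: 477481/16 ≈ 29843.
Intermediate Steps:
K(Y, s) = -¾ (K(Y, s) = -1 + (-3 + 5)/8 = -1 + (⅛)*2 = -1 + ¼ = -¾)
P(O) = (-5 + O)*(-2 + O)
M(k, H) = H + k
V = -171 (V = -3 + (10 + (-2)² - 7*(-2))*(-6) = -3 + (10 + 4 + 14)*(-6) = -3 + 28*(-6) = -3 - 168 = -171)
(M(-1, K(-3, 6)) + V)² = ((-¾ - 1) - 171)² = (-7/4 - 171)² = (-691/4)² = 477481/16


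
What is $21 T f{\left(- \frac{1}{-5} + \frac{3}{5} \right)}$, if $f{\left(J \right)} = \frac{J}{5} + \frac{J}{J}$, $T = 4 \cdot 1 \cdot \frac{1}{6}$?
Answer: $\frac{406}{25} \approx 16.24$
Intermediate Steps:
$T = \frac{2}{3}$ ($T = 4 \cdot 1 \cdot \frac{1}{6} = 4 \cdot \frac{1}{6} = \frac{2}{3} \approx 0.66667$)
$f{\left(J \right)} = 1 + \frac{J}{5}$ ($f{\left(J \right)} = J \frac{1}{5} + 1 = \frac{J}{5} + 1 = 1 + \frac{J}{5}$)
$21 T f{\left(- \frac{1}{-5} + \frac{3}{5} \right)} = 21 \cdot \frac{2}{3} \left(1 + \frac{- \frac{1}{-5} + \frac{3}{5}}{5}\right) = 14 \left(1 + \frac{\left(-1\right) \left(- \frac{1}{5}\right) + 3 \cdot \frac{1}{5}}{5}\right) = 14 \left(1 + \frac{\frac{1}{5} + \frac{3}{5}}{5}\right) = 14 \left(1 + \frac{1}{5} \cdot \frac{4}{5}\right) = 14 \left(1 + \frac{4}{25}\right) = 14 \cdot \frac{29}{25} = \frac{406}{25}$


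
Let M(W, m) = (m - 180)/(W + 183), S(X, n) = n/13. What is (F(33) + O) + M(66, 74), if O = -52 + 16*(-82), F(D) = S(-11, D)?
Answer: -4408429/3237 ≈ -1361.9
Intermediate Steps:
S(X, n) = n/13 (S(X, n) = n*(1/13) = n/13)
F(D) = D/13
O = -1364 (O = -52 - 1312 = -1364)
M(W, m) = (-180 + m)/(183 + W)
(F(33) + O) + M(66, 74) = ((1/13)*33 - 1364) + (-180 + 74)/(183 + 66) = (33/13 - 1364) - 106/249 = -17699/13 + (1/249)*(-106) = -17699/13 - 106/249 = -4408429/3237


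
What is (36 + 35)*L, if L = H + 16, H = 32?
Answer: 3408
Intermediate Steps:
L = 48 (L = 32 + 16 = 48)
(36 + 35)*L = (36 + 35)*48 = 71*48 = 3408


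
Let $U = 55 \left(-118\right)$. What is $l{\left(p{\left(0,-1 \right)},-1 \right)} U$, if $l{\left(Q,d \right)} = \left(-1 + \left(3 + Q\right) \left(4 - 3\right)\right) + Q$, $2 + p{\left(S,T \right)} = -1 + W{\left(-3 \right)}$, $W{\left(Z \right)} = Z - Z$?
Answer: $25960$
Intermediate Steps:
$W{\left(Z \right)} = 0$
$p{\left(S,T \right)} = -3$ ($p{\left(S,T \right)} = -2 + \left(-1 + 0\right) = -2 - 1 = -3$)
$l{\left(Q,d \right)} = 2 + 2 Q$ ($l{\left(Q,d \right)} = \left(-1 + \left(3 + Q\right) 1\right) + Q = \left(-1 + \left(3 + Q\right)\right) + Q = \left(2 + Q\right) + Q = 2 + 2 Q$)
$U = -6490$
$l{\left(p{\left(0,-1 \right)},-1 \right)} U = \left(2 + 2 \left(-3\right)\right) \left(-6490\right) = \left(2 - 6\right) \left(-6490\right) = \left(-4\right) \left(-6490\right) = 25960$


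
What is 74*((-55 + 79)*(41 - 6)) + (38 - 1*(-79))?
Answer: 62277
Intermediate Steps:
74*((-55 + 79)*(41 - 6)) + (38 - 1*(-79)) = 74*(24*35) + (38 + 79) = 74*840 + 117 = 62160 + 117 = 62277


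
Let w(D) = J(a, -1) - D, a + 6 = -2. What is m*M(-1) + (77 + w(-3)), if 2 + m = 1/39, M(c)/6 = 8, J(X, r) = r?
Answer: -205/13 ≈ -15.769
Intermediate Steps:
a = -8 (a = -6 - 2 = -8)
M(c) = 48 (M(c) = 6*8 = 48)
m = -77/39 (m = -2 + 1/39 = -77/39 ≈ -1.9744)
w(D) = -1 - D
m*M(-1) + (77 + w(-3)) = -77/39*48 + (77 + (-1 - 1*(-3))) = -1232/13 + (77 + (-1 + 3)) = -1232/13 + (77 + 2) = -1232/13 + 79 = -205/13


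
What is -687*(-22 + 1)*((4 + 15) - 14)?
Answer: 72135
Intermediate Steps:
-687*(-22 + 1)*((4 + 15) - 14) = -(-14427)*(19 - 14) = -(-14427)*5 = -687*(-105) = 72135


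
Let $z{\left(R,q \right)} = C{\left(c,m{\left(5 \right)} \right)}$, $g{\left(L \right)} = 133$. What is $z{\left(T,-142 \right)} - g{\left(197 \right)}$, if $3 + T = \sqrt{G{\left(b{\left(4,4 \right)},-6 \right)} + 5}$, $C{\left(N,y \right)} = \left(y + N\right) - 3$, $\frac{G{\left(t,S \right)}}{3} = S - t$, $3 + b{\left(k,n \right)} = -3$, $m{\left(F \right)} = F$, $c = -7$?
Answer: $-138$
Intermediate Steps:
$b{\left(k,n \right)} = -6$ ($b{\left(k,n \right)} = -3 - 3 = -6$)
$G{\left(t,S \right)} = - 3 t + 3 S$ ($G{\left(t,S \right)} = 3 \left(S - t\right) = - 3 t + 3 S$)
$C{\left(N,y \right)} = -3 + N + y$ ($C{\left(N,y \right)} = \left(N + y\right) - 3 = -3 + N + y$)
$T = -3 + \sqrt{5}$ ($T = -3 + \sqrt{\left(\left(-3\right) \left(-6\right) + 3 \left(-6\right)\right) + 5} = -3 + \sqrt{\left(18 - 18\right) + 5} = -3 + \sqrt{0 + 5} = -3 + \sqrt{5} \approx -0.76393$)
$z{\left(R,q \right)} = -5$ ($z{\left(R,q \right)} = -3 - 7 + 5 = -5$)
$z{\left(T,-142 \right)} - g{\left(197 \right)} = -5 - 133 = -138$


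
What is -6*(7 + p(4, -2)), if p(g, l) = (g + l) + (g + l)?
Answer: -66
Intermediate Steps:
p(g, l) = 2*g + 2*l
-6*(7 + p(4, -2)) = -6*(7 + (2*4 + 2*(-2))) = -6*(7 + (8 - 4)) = -6*(7 + 4) = -6*11 = -66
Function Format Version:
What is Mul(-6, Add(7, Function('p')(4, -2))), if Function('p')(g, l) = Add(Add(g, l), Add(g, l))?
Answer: -66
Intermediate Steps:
Function('p')(g, l) = Add(Mul(2, g), Mul(2, l))
Mul(-6, Add(7, Function('p')(4, -2))) = Mul(-6, Add(7, Add(Mul(2, 4), Mul(2, -2)))) = Mul(-6, Add(7, Add(8, -4))) = Mul(-6, Add(7, 4)) = Mul(-6, 11) = -66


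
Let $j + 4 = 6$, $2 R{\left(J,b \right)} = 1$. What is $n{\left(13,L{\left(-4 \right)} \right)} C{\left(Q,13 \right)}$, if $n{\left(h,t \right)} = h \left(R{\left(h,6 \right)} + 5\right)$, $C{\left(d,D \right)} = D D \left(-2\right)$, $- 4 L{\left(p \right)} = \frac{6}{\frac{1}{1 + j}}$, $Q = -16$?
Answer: $-24167$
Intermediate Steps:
$R{\left(J,b \right)} = \frac{1}{2}$ ($R{\left(J,b \right)} = \frac{1}{2} \cdot 1 = \frac{1}{2}$)
$j = 2$ ($j = -4 + 6 = 2$)
$L{\left(p \right)} = - \frac{9}{2}$ ($L{\left(p \right)} = - \frac{6 \frac{1}{\frac{1}{1 + 2}}}{4} = - \frac{6 \frac{1}{\frac{1}{3}}}{4} = - \frac{6 \cdot 3}{4} = \left(- \frac{1}{4}\right) 18 = - \frac{9}{2}$)
$C{\left(d,D \right)} = - 2 D^{2}$ ($C{\left(d,D \right)} = D^{2} \left(-2\right) = - 2 D^{2}$)
$n{\left(h,t \right)} = \frac{11 h}{2}$ ($n{\left(h,t \right)} = h \left(\frac{1}{2} + 5\right) = h \frac{11}{2} = \frac{11 h}{2}$)
$n{\left(13,L{\left(-4 \right)} \right)} C{\left(Q,13 \right)} = \frac{11}{2} \cdot 13 \left(- 2 \cdot 13^{2}\right) = \frac{143 \left(\left(-2\right) 169\right)}{2} = \frac{143}{2} \left(-338\right) = -24167$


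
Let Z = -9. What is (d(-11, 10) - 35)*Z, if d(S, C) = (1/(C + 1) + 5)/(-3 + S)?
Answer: 3501/11 ≈ 318.27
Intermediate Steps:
d(S, C) = (5 + 1/(1 + C))/(-3 + S) (d(S, C) = (1/(1 + C) + 5)/(-3 + S) = (5 + 1/(1 + C))/(-3 + S))
(d(-11, 10) - 35)*Z = ((6 + 5*10)/(-3 - 11 - 3*10 + 10*(-11)) - 35)*(-9) = ((6 + 50)/(-3 - 11 - 30 - 110) - 35)*(-9) = (56/(-154) - 35)*(-9) = (-1/154*56 - 35)*(-9) = (-4/11 - 35)*(-9) = -389/11*(-9) = 3501/11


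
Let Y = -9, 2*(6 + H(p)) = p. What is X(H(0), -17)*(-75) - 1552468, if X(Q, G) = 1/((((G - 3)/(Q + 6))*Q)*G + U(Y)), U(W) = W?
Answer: -1552468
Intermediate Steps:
H(p) = -6 + p/2
X(Q, G) = 1/(-9 + G*Q*(-3 + G)/(6 + Q)) (X(Q, G) = 1/((((G - 3)/(Q + 6))*Q)*G - 9) = 1/((((-3 + G)/(6 + Q))*Q)*G - 9) = 1/((Q*(-3 + G)/(6 + Q))*G - 9) = 1/(G*Q*(-3 + G)/(6 + Q) - 9) = 1/(-9 + G*Q*(-3 + G)/(6 + Q)))
X(H(0), -17)*(-75) - 1552468 = ((6 + (-6 + (½)*0))/(-54 - 9*(-6 + (½)*0) + (-6 + (½)*0)*(-17)² - 3*(-17)*(-6 + (½)*0)))*(-75) - 1552468 = ((6 + (-6 + 0))/(-54 - 9*(-6 + 0) + (-6 + 0)*289 - 3*(-17)*(-6 + 0)))*(-75) - 1552468 = ((6 - 6)/(-54 - 9*(-6) - 6*289 - 3*(-17)*(-6)))*(-75) - 1552468 = (0/(-54 + 54 - 1734 - 306))*(-75) - 1552468 = (0/(-2040))*(-75) - 1552468 = -1/2040*0*(-75) - 1552468 = 0*(-75) - 1552468 = 0 - 1552468 = -1552468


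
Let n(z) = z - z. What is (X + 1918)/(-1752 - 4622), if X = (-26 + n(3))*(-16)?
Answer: -1167/3187 ≈ -0.36618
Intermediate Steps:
n(z) = 0
X = 416 (X = (-26 + 0)*(-16) = -26*(-16) = 416)
(X + 1918)/(-1752 - 4622) = (416 + 1918)/(-1752 - 4622) = 2334/(-6374) = 2334*(-1/6374) = -1167/3187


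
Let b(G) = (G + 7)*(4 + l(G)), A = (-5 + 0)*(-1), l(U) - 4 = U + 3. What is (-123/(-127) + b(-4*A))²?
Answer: 224460324/16129 ≈ 13917.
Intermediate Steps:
l(U) = 7 + U (l(U) = 4 + (U + 3) = 4 + (3 + U) = 7 + U)
A = 5 (A = -5*(-1) = 5)
b(G) = (7 + G)*(11 + G) (b(G) = (G + 7)*(4 + (7 + G)) = (7 + G)*(11 + G))
(-123/(-127) + b(-4*A))² = (-123/(-127) + (77 + (-4*5)² + 18*(-4*5)))² = (-123*(-1/127) + (77 + (-20)² + 18*(-20)))² = (123/127 + (77 + 400 - 360))² = (123/127 + 117)² = (14982/127)² = 224460324/16129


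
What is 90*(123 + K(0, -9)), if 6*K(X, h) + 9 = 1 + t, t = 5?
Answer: 11025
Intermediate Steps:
K(X, h) = -1/2 (K(X, h) = -3/2 + (1 + 5)/6 = -3/2 + (1/6)*6 = -3/2 + 1 = -1/2)
90*(123 + K(0, -9)) = 90*(123 - 1/2) = 90*(245/2) = 11025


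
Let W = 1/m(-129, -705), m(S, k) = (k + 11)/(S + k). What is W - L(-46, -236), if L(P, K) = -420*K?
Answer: -34394223/347 ≈ -99119.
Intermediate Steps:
m(S, k) = (11 + k)/(S + k)
W = 417/347 (W = 1/((11 - 705)/(-129 - 705)) = 1/(-694/(-834)) = 1/(-1/834*(-694)) = 1/(347/417) = 417/347 ≈ 1.2017)
W - L(-46, -236) = 417/347 - (-420)*(-236) = 417/347 - 1*99120 = 417/347 - 99120 = -34394223/347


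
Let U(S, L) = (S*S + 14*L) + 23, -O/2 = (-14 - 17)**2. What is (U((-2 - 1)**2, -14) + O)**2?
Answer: 4056196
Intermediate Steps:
O = -1922 (O = -2*(-14 - 17)**2 = -2*(-31)**2 = -2*961 = -1922)
U(S, L) = 23 + S**2 + 14*L (U(S, L) = (S**2 + 14*L) + 23 = 23 + S**2 + 14*L)
(U((-2 - 1)**2, -14) + O)**2 = ((23 + ((-2 - 1)**2)**2 + 14*(-14)) - 1922)**2 = ((23 + ((-3)**2)**2 - 196) - 1922)**2 = ((23 + 9**2 - 196) - 1922)**2 = ((23 + 81 - 196) - 1922)**2 = (-92 - 1922)**2 = (-2014)**2 = 4056196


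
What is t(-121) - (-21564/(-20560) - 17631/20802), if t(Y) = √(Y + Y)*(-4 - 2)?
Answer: -3586707/17820380 - 66*I*√2 ≈ -0.20127 - 93.338*I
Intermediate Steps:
t(Y) = -6*√2*√Y (t(Y) = √(2*Y)*(-6) = (√2*√Y)*(-6) = -6*√2*√Y)
t(-121) - (-21564/(-20560) - 17631/20802) = -6*√2*√(-121) - (-21564/(-20560) - 17631/20802) = -6*√2*11*I - (-21564*(-1/20560) - 17631*1/20802) = -66*I*√2 - (5391/5140 - 5877/6934) = -66*I*√2 - 1*3586707/17820380 = -66*I*√2 - 3586707/17820380 = -3586707/17820380 - 66*I*√2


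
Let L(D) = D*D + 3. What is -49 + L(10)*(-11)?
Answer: -1182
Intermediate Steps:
L(D) = 3 + D² (L(D) = D² + 3 = 3 + D²)
-49 + L(10)*(-11) = -49 + (3 + 10²)*(-11) = -49 + (3 + 100)*(-11) = -49 + 103*(-11) = -49 - 1133 = -1182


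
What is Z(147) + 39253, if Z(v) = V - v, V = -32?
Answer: 39074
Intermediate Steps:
Z(v) = -32 - v
Z(147) + 39253 = (-32 - 1*147) + 39253 = (-32 - 147) + 39253 = -179 + 39253 = 39074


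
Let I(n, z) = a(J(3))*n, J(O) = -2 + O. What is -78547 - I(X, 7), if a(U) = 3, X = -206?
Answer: -77929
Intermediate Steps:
I(n, z) = 3*n
-78547 - I(X, 7) = -78547 - 3*(-206) = -78547 - 1*(-618) = -78547 + 618 = -77929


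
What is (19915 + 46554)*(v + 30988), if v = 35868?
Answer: 4443851464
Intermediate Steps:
(19915 + 46554)*(v + 30988) = (19915 + 46554)*(35868 + 30988) = 66469*66856 = 4443851464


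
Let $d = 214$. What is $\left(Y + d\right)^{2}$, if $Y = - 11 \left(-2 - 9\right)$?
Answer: $112225$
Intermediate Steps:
$Y = 121$ ($Y = \left(-11\right) \left(-11\right) = 121$)
$\left(Y + d\right)^{2} = \left(121 + 214\right)^{2} = 335^{2} = 112225$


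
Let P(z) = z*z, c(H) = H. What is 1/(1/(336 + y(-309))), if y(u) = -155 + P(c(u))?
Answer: 95662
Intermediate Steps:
P(z) = z**2
y(u) = -155 + u**2
1/(1/(336 + y(-309))) = 1/(1/(336 + (-155 + (-309)**2))) = 1/(1/(336 + (-155 + 95481))) = 1/(1/(336 + 95326)) = 1/(1/95662) = 95662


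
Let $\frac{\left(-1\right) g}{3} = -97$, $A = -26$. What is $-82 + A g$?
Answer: $-7648$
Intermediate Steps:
$g = 291$ ($g = \left(-3\right) \left(-97\right) = 291$)
$-82 + A g = -82 - 7566 = -7648$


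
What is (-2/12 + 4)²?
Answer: 529/36 ≈ 14.694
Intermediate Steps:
(-2/12 + 4)² = (-2*1/12 + 4)² = (-⅙ + 4)² = (23/6)² = 529/36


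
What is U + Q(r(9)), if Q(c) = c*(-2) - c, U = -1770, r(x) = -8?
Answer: -1746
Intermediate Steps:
Q(c) = -3*c (Q(c) = -2*c - c = -3*c)
U + Q(r(9)) = -1770 - 3*(-8) = -1770 + 24 = -1746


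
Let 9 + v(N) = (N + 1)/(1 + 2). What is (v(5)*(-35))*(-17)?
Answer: -4165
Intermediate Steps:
v(N) = -26/3 + N/3 (v(N) = -9 + (N + 1)/(1 + 2) = -9 + (1 + N)/3 = -9 + (1 + N)*(⅓) = -9 + (⅓ + N/3) = -26/3 + N/3)
(v(5)*(-35))*(-17) = ((-26/3 + (⅓)*5)*(-35))*(-17) = ((-26/3 + 5/3)*(-35))*(-17) = -7*(-35)*(-17) = 245*(-17) = -4165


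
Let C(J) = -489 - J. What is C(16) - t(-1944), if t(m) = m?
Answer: 1439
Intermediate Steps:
C(16) - t(-1944) = (-489 - 1*16) - 1*(-1944) = (-489 - 16) + 1944 = -505 + 1944 = 1439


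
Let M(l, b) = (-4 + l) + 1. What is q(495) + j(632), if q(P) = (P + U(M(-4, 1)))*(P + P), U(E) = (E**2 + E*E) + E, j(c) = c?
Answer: 580772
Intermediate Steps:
M(l, b) = -3 + l
U(E) = E + 2*E**2 (U(E) = (E**2 + E**2) + E = 2*E**2 + E = E + 2*E**2)
q(P) = 2*P*(91 + P) (q(P) = (P + (-3 - 4)*(1 + 2*(-3 - 4)))*(P + P) = (P - 7*(1 + 2*(-7)))*(2*P) = (P - 7*(1 - 14))*(2*P) = (P - 7*(-13))*(2*P) = (P + 91)*(2*P) = (91 + P)*(2*P) = 2*P*(91 + P))
q(495) + j(632) = 2*495*(91 + 495) + 632 = 2*495*586 + 632 = 580140 + 632 = 580772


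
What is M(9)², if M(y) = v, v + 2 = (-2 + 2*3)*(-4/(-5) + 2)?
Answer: 2116/25 ≈ 84.640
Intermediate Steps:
v = 46/5 (v = -2 + (-2 + 2*3)*(-4/(-5) + 2) = -2 + (-2 + 6)*(-4*(-⅕) + 2) = -2 + 4*(⅘ + 2) = -2 + 4*(14/5) = -2 + 56/5 = 46/5 ≈ 9.2000)
M(y) = 46/5
M(9)² = (46/5)² = 2116/25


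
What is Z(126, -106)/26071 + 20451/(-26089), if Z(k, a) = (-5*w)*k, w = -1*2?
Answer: -500305881/680166319 ≈ -0.73556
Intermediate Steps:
w = -2
Z(k, a) = 10*k (Z(k, a) = (-5*(-2))*k = 10*k)
Z(126, -106)/26071 + 20451/(-26089) = (10*126)/26071 + 20451/(-26089) = 1260*(1/26071) + 20451*(-1/26089) = 1260/26071 - 20451/26089 = -500305881/680166319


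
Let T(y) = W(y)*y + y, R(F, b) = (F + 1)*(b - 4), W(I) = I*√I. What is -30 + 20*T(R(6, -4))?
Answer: -1150 + 125440*I*√14 ≈ -1150.0 + 4.6935e+5*I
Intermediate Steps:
W(I) = I^(3/2)
R(F, b) = (1 + F)*(-4 + b)
T(y) = y + y^(5/2) (T(y) = y^(3/2)*y + y = y^(5/2) + y = y + y^(5/2))
-30 + 20*T(R(6, -4)) = -30 + 20*((-4 - 4 - 4*6 + 6*(-4)) + (-4 - 4 - 4*6 + 6*(-4))^(5/2)) = -30 + 20*((-4 - 4 - 24 - 24) + (-4 - 4 - 24 - 24)^(5/2)) = -30 + 20*(-56 + (-56)^(5/2)) = -30 + 20*(-56 + 6272*I*√14) = -30 + (-1120 + 125440*I*√14) = -1150 + 125440*I*√14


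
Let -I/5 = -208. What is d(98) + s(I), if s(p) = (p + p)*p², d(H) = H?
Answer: 2249728098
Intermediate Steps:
I = 1040 (I = -5*(-208) = 1040)
s(p) = 2*p³ (s(p) = (2*p)*p² = 2*p³)
d(98) + s(I) = 98 + 2*1040³ = 98 + 2*1124864000 = 98 + 2249728000 = 2249728098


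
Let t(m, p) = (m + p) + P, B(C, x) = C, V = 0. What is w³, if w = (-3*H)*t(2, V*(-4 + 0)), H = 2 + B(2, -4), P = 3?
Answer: -216000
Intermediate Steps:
H = 4 (H = 2 + 2 = 4)
t(m, p) = 3 + m + p (t(m, p) = (m + p) + 3 = 3 + m + p)
w = -60 (w = (-3*4)*(3 + 2 + 0*(-4 + 0)) = -12*(3 + 2 + 0*(-4)) = -12*(3 + 2 + 0) = -12*5 = -60)
w³ = (-60)³ = -216000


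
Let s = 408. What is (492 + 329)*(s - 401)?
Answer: 5747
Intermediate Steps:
(492 + 329)*(s - 401) = (492 + 329)*(408 - 401) = 821*7 = 5747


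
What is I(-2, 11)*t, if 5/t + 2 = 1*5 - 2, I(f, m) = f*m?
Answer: -110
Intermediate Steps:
t = 5 (t = 5/(-2 + (1*5 - 2)) = 5/(-2 + (5 - 2)) = 5/(-2 + 3) = 5/1 = 5*1 = 5)
I(-2, 11)*t = -2*11*5 = -22*5 = -110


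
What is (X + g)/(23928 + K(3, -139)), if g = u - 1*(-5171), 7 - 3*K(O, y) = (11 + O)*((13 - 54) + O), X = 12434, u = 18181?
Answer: 107358/72323 ≈ 1.4844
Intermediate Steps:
K(O, y) = 7/3 - (-41 + O)*(11 + O)/3 (K(O, y) = 7/3 - (11 + O)*((13 - 54) + O)/3 = 7/3 - (11 + O)*(-41 + O)/3 = 7/3 - (-41 + O)*(11 + O)/3)
g = 23352 (g = 18181 - 1*(-5171) = 18181 + 5171 = 23352)
(X + g)/(23928 + K(3, -139)) = (12434 + 23352)/(23928 + (458/3 + 10*3 - ⅓*3²)) = 35786/(23928 + (458/3 + 30 - ⅓*9)) = 35786/(23928 + (458/3 + 30 - 3)) = 35786/(23928 + 539/3) = 35786/(72323/3) = 35786*(3/72323) = 107358/72323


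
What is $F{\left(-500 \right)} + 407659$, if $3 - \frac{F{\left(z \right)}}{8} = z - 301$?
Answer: $414091$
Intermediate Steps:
$F{\left(z \right)} = 2432 - 8 z$ ($F{\left(z \right)} = 24 - 8 \left(z - 301\right) = 24 - 8 \left(-301 + z\right) = 24 - \left(-2408 + 8 z\right) = 2432 - 8 z$)
$F{\left(-500 \right)} + 407659 = \left(2432 - -4000\right) + 407659 = \left(2432 + 4000\right) + 407659 = 6432 + 407659 = 414091$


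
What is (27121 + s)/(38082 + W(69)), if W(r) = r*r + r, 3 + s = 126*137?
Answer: 11095/10728 ≈ 1.0342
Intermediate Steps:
s = 17259 (s = -3 + 126*137 = -3 + 17262 = 17259)
W(r) = r + r² (W(r) = r² + r = r + r²)
(27121 + s)/(38082 + W(69)) = (27121 + 17259)/(38082 + 69*(1 + 69)) = 44380/(38082 + 69*70) = 44380/(38082 + 4830) = 44380/42912 = 44380*(1/42912) = 11095/10728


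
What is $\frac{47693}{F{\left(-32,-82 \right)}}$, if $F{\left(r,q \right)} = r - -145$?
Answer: $\frac{47693}{113} \approx 422.06$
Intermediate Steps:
$F{\left(r,q \right)} = 145 + r$ ($F{\left(r,q \right)} = r + 145 = 145 + r$)
$\frac{47693}{F{\left(-32,-82 \right)}} = \frac{47693}{145 - 32} = \frac{47693}{113}$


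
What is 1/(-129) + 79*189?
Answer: 1926098/129 ≈ 14931.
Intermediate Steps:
1/(-129) + 79*189 = -1/129 + 14931 = 1926098/129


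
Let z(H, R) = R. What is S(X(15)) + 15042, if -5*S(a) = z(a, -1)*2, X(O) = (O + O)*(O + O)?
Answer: 75212/5 ≈ 15042.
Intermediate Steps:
X(O) = 4*O² (X(O) = (2*O)*(2*O) = 4*O²)
S(a) = ⅖ (S(a) = -(-1)*2/5 = -⅕*(-2) = ⅖)
S(X(15)) + 15042 = ⅖ + 15042 = 75212/5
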